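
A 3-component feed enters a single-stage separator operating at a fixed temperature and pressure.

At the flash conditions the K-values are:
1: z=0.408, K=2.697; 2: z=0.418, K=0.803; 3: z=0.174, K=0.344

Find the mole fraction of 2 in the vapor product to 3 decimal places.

Rachford–Rice: g(V/F) = Σ zᵢ(Kᵢ−1)/(1+V/F(Kᵢ−1)) = 0.
Check two-phase: ΣzᵢKᵢ = 1.496 > 1 and Σzᵢ/Kᵢ = 1.178 > 1, so g(0) = 0.496 > 0 and g(1) = -0.178 < 0.
Newton iteration, V/F⁰ = 0.5:
  V/F = 0.500: g = 0.1134, g' = -0.530 → V/F = 0.714
  V/F = 0.714: g = 0.0025, g' = -0.527 → V/F = 0.719
Converged at V/F = 0.719.
Compositions from xᵢ = zᵢ/(1+V/F(Kᵢ−1)), yᵢ = Kᵢxᵢ:
  1: x = 0.184, y = 0.496
  2: x = 0.487, y = 0.391
  3: x = 0.329, y = 0.113

y_2 = 0.391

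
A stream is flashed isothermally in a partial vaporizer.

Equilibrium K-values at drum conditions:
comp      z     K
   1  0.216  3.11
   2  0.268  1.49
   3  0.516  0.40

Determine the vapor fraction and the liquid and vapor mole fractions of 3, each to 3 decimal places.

ψ = 0.324, x_3 = 0.640, y_3 = 0.256

Material balance + equilibrium reduce to Σ zᵢ(Kᵢ−1)/(1+ψ(Kᵢ−1)) = 0.
Feasibility: ΣzᵢKᵢ = 1.277, Σzᵢ/Kᵢ = 1.539 — both > 1, two phases present.
Newton iteration, ψ⁰ = 0.5:
  ψ = 0.500: g = -0.1150, g' = -0.648 → ψ = 0.323
  ψ = 0.323: g = 0.0007, g' = -0.674 → ψ = 0.324
Converged at ψ = 0.324.
Compositions from xᵢ = zᵢ/(1+ψ(Kᵢ−1)), yᵢ = Kᵢxᵢ:
  1: x = 0.128, y = 0.399
  2: x = 0.231, y = 0.345
  3: x = 0.640, y = 0.256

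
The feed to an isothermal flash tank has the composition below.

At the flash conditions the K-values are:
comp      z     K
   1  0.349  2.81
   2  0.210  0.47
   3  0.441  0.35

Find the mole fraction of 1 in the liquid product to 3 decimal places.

x_1 = 0.253

Let ψ = V/F and solve Σ zᵢ(Kᵢ−1)/(1+ψ(Kᵢ−1)) = 0.
Check two-phase: ΣzᵢKᵢ = 1.234 > 1 and Σzᵢ/Kᵢ = 1.831 > 1, so g(0) = 0.234 > 0 and g(1) = -0.831 < 0.
Iterate (Newton) starting at ψ = 0.5:
  ψ = 0.500: g = -0.2445, g' = -0.833 → ψ = 0.207
  ψ = 0.207: g = 0.0037, g' = -0.929 → ψ = 0.211
Converged at ψ = 0.211.
Compositions from xᵢ = zᵢ/(1+ψ(Kᵢ−1)), yᵢ = Kᵢxᵢ:
  1: x = 0.253, y = 0.710
  2: x = 0.236, y = 0.111
  3: x = 0.511, y = 0.179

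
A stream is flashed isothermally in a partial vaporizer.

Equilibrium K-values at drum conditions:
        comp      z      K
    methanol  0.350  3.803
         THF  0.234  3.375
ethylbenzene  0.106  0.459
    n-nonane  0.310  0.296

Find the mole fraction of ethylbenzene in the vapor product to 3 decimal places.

y_ethylbenzene = 0.079

Rachford–Rice: g(V/F) = Σ zᵢ(Kᵢ−1)/(1+V/F(Kᵢ−1)) = 0.
Check two-phase: ΣzᵢKᵢ = 2.261 > 1 and Σzᵢ/Kᵢ = 1.440 > 1, so g(0) = 1.261 > 0 and g(1) = -0.440 < 0.
Newton–Raphson from V/F = 0.5:
  V/F = 0.500: g = 0.2472, g' = -1.177 → V/F = 0.710
  V/F = 0.710: g = 0.0055, g' = -1.186 → V/F = 0.715
Converged at V/F = 0.715.
Compositions from xᵢ = zᵢ/(1+V/F(Kᵢ−1)), yᵢ = Kᵢxᵢ:
  methanol: x = 0.117, y = 0.443
  THF: x = 0.087, y = 0.293
  ethylbenzene: x = 0.173, y = 0.079
  n-nonane: x = 0.624, y = 0.185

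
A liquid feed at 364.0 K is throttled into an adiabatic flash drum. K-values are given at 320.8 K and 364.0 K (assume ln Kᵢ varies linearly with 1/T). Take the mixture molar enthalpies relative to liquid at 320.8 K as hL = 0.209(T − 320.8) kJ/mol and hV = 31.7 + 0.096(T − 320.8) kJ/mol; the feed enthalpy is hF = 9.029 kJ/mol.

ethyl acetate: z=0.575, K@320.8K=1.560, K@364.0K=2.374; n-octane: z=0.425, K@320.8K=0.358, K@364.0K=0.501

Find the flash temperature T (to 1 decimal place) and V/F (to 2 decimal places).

Adiabatic flash: solve Rachford–Rice at each trial T, then check hF = ψ·hV(T) + (1−ψ)·hL(T).
  T = 320.8 K: K = (1.560, 0.358), RR gives ψ = 0.137, H_out = 4.334 kJ/mol
  T = 364.0 K: K = (2.374, 0.501), RR gives ψ = 0.843, H_out = 31.636 kJ/mol
  T = 342.4 K: K = (1.950, 0.428), RR gives ψ = 0.558, H_out = 20.840 kJ/mol
  T = 331.6 K: K = (1.751, 0.393), RR gives ψ = 0.380, H_out = 13.851 kJ/mol
  T = 326.2 K: K = (1.654, 0.375), RR gives ψ = 0.271, H_out = 9.539 kJ/mol
  T = 323.5 K: K = (1.607, 0.367), RR gives ψ = 0.207, H_out = 7.072 kJ/mol
  T = 324.9 K: K = (1.631, 0.371), RR gives ψ = 0.241, H_out = 8.382 kJ/mol
Linear interpolation between T = 324.9 (H_out = 8.382) and T = 326.2 (H_out = 9.539) on hF = 9.029 gives T ≈ 325.6 K, at which ψ = 0.26.

T = 325.6 K, V/F = 0.26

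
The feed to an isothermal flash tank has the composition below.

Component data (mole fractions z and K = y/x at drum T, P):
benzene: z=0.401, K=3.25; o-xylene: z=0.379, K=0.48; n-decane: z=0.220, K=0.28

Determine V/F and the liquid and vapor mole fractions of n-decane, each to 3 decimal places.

V/F = 0.404, x_n-decane = 0.310, y_n-decane = 0.087

Rachford–Rice: g(V/F) = Σ zᵢ(Kᵢ−1)/(1+V/F(Kᵢ−1)) = 0.
Feasibility: ΣzᵢKᵢ = 1.547, Σzᵢ/Kᵢ = 1.699 — both > 1, two phases present.
Newton–Raphson from V/F = 0.5:
  V/F = 0.500: g = -0.0892, g' = -0.915 → V/F = 0.402
  V/F = 0.402: g = 0.0012, g' = -0.949 → V/F = 0.404
Converged at V/F = 0.404.
Compositions from xᵢ = zᵢ/(1+V/F(Kᵢ−1)), yᵢ = Kᵢxᵢ:
  benzene: x = 0.210, y = 0.683
  o-xylene: x = 0.480, y = 0.230
  n-decane: x = 0.310, y = 0.087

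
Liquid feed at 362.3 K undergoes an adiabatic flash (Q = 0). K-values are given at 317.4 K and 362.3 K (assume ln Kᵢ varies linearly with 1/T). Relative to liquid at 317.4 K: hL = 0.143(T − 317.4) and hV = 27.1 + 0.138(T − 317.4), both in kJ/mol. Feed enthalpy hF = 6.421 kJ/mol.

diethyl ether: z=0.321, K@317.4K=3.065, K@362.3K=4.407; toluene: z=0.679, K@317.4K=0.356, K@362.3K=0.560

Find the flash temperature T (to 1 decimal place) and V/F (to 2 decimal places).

Adiabatic flash: solve Rachford–Rice at each trial T, then check hF = ψ·hV(T) + (1−ψ)·hL(T).
  T = 317.4 K: K = (3.065, 0.356), RR gives ψ = 0.170, H_out = 4.597 kJ/mol
  T = 362.3 K: K = (4.407, 0.560), RR gives ψ = 0.530, H_out = 20.671 kJ/mol
  T = 339.9 K: K = (3.721, 0.453), RR gives ψ = 0.338, H_out = 12.334 kJ/mol
  T = 328.6 K: K = (3.387, 0.403), RR gives ψ = 0.253, H_out = 8.455 kJ/mol
  T = 323.0 K: K = (3.225, 0.379), RR gives ψ = 0.212, H_out = 6.539 kJ/mol
  T = 320.2 K: K = (3.145, 0.368), RR gives ψ = 0.191, H_out = 5.572 kJ/mol
  T = 321.6 K: K = (3.185, 0.373), RR gives ψ = 0.201, H_out = 6.056 kJ/mol
Linear interpolation between T = 321.6 (H_out = 6.056) and T = 323.0 (H_out = 6.539) on hF = 6.421 gives T ≈ 322.7 K, at which ψ = 0.21.

T = 322.7 K, V/F = 0.21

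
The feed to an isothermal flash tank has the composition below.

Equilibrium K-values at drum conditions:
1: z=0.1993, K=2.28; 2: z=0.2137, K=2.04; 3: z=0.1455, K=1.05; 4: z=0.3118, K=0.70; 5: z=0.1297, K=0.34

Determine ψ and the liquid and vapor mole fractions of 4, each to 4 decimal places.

Iterate (Newton) starting at ψ = 0.5:
  ψ = 0.5000: g = 0.07105, g' = -0.3865 → ψ = 0.6838
  ψ = 0.6838: g = -0.00076, g' = -0.4042 → ψ = 0.6820
Converged at ψ = 0.6820.
Compositions from xᵢ = zᵢ/(1+ψ(Kᵢ−1)), yᵢ = Kᵢxᵢ:
  1: x = 0.1064, y = 0.2426
  2: x = 0.1250, y = 0.2551
  3: x = 0.1407, y = 0.1477
  4: x = 0.3920, y = 0.2744
  5: x = 0.2359, y = 0.0802

ψ = 0.6820, x_4 = 0.3920, y_4 = 0.2744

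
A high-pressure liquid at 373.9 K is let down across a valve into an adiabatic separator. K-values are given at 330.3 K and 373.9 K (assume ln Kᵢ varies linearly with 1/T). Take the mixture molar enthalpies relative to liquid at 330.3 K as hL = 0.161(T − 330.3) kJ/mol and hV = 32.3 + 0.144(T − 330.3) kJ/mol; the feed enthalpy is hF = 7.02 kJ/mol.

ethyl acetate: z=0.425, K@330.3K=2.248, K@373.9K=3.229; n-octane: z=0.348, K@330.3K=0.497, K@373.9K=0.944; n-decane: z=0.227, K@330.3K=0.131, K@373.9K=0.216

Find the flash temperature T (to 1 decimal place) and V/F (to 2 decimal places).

T = 331.9 K, V/F = 0.21

Adiabatic flash: solve Rachford–Rice at each trial T, then check hF = ψ·hV(T) + (1−ψ)·hL(T).
  T = 330.3 K: K = (2.248, 0.497, 0.131), RR gives ψ = 0.189, H_out = 6.093 kJ/mol
  T = 373.9 K: K = (3.229, 0.944, 0.216), RR gives ψ = 0.654, H_out = 27.658 kJ/mol
  T = 352.1 K: K = (2.725, 0.699, 0.171), RR gives ψ = 0.439, H_out = 17.540 kJ/mol
  T = 341.2 K: K = (2.482, 0.592, 0.150), RR gives ψ = 0.319, H_out = 12.004 kJ/mol
  T = 335.8 K: K = (2.365, 0.544, 0.141), RR gives ψ = 0.256, H_out = 9.135 kJ/mol
  T = 333.1 K: K = (2.307, 0.521, 0.136), RR gives ψ = 0.223, H_out = 7.659 kJ/mol
  T = 331.7 K: K = (2.278, 0.509, 0.133), RR gives ψ = 0.206, H_out = 6.881 kJ/mol
  T = 332.4 K: K = (2.293, 0.515, 0.135), RR gives ψ = 0.215, H_out = 7.271 kJ/mol
Linear interpolation between T = 331.7 (H_out = 6.881) and T = 332.4 (H_out = 7.271) on hF = 7.02 gives T ≈ 331.9 K, at which ψ = 0.21.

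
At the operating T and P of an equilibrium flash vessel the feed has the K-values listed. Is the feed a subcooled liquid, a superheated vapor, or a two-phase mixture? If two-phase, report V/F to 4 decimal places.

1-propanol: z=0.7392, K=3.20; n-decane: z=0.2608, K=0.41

ΣzᵢKᵢ = 2.4724; Σzᵢ/Kᵢ = 0.8671.
Since Σzᵢ/Kᵢ < 1 the mixture is above its dew point — single vapor phase.

superheated vapor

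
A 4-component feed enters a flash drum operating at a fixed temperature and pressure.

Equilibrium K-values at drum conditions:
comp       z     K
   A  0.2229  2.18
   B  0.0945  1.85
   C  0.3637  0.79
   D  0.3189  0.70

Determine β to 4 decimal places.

Iterate (Newton) starting at β = 0.55:
  β = 0.5500: g = 0.01331, g' = -0.2075 → β = 0.6142
  β = 0.6142: g = 0.00031, g' = -0.1981 → β = 0.6157
Converged at β = 0.6157.

β = 0.6157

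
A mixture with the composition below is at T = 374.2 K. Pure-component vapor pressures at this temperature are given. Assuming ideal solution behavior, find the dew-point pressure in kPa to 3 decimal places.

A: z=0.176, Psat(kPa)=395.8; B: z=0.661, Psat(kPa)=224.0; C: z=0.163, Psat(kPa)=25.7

At the dew point ψ → 1, so Σzᵢ/Kᵢ = 1 with Kᵢ = Pᵢˢᵃᵗ/P ⇒ 1/P = Σzᵢ/Pᵢˢᵃᵗ.
1/P = 0.176/395.8 + 0.661/224.0 + 0.163/25.7 = 0.009738 ⇒ P = 102.691 kPa

Pdew = 102.691 kPa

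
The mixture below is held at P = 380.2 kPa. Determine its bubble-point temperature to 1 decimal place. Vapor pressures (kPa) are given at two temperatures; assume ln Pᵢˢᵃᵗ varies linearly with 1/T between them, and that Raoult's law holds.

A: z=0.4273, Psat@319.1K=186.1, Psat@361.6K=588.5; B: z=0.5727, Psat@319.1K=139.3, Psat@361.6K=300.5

T = 356.4 K

Bubble-point temperature: ΣzᵢPᵢˢᵃᵗ(T) = P. Interpolate ln Pᵢˢᵃᵗ = aᵢ + bᵢ/T.
  T = 319.1 K: ΣzᵢPᵢˢᵃᵗ = 159.30 kPa
  T = 361.6 K: ΣzᵢPᵢˢᵃᵗ = 423.56 kPa
  T = 340.4 K: ΣzᵢPᵢˢᵃᵗ = 266.91 kPa
  T = 351.0 K: ΣzᵢPᵢˢᵃᵗ = 338.25 kPa
  T = 356.3 K: ΣzᵢPᵢˢᵃᵗ = 379.06 kPa
  T = 359.0 K: ΣzᵢPᵢˢᵃᵗ = 401.26 kPa
Interpolating between 356.3 K and 359.0 K gives T ≈ 356.4 K.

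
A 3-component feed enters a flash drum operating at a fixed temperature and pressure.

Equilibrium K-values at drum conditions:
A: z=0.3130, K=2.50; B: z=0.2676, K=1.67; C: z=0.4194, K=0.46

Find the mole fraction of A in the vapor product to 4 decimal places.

y_A = 0.3886

Newton–Raphson from V/F = 0.67:
  V/F = 0.6700: g = 0.00304, g' = -0.5327 → V/F = 0.6757
Converged at V/F = 0.6757.
Compositions from xᵢ = zᵢ/(1+V/F(Kᵢ−1)), yᵢ = Kᵢxᵢ:
  A: x = 0.1554, y = 0.3886
  B: x = 0.1842, y = 0.3076
  C: x = 0.6603, y = 0.3038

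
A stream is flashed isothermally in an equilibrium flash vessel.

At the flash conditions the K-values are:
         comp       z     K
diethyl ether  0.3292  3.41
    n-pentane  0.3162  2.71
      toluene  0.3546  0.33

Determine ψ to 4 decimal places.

Let ψ = V/F and solve Σ zᵢ(Kᵢ−1)/(1+ψ(Kᵢ−1)) = 0.
Feasibility: ΣzᵢKᵢ = 2.0965, Σzᵢ/Kᵢ = 1.2878 — both > 1, two phases present.
Newton–Raphson from ψ = 0.57:
  ψ = 0.5700: g = 0.22367, g' = -0.9931 → ψ = 0.7952
  ψ = 0.7952: g = -0.00737, g' = -1.1201 → ψ = 0.7886
Converged at ψ = 0.7886.

ψ = 0.7886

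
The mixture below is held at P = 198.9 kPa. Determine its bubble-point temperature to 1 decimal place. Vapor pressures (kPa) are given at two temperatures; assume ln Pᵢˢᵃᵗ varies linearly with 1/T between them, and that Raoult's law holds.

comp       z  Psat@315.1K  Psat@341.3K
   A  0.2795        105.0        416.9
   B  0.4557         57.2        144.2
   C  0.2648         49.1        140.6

T = 339.0 K

Bubble-point temperature: ΣzᵢPᵢˢᵃᵗ(T) = P. Interpolate ln Pᵢˢᵃᵗ = aᵢ + bᵢ/T.
  T = 315.1 K: ΣzᵢPᵢˢᵃᵗ = 68.42 kPa
  T = 341.3 K: ΣzᵢPᵢˢᵃᵗ = 219.47 kPa
  T = 328.2 K: ΣzᵢPᵢˢᵃᵗ = 124.74 kPa
  T = 334.8 K: ΣzᵢPᵢˢᵃᵗ = 166.52 kPa
  T = 338.1 K: ΣzᵢPᵢˢᵃᵗ = 191.77 kPa
  T = 339.7 K: ΣzᵢPᵢˢᵃᵗ = 205.20 kPa
  T = 338.9 K: ΣzᵢPᵢˢᵃᵗ = 198.39 kPa
Interpolating between 338.9 K and 339.7 K gives T ≈ 339.0 K.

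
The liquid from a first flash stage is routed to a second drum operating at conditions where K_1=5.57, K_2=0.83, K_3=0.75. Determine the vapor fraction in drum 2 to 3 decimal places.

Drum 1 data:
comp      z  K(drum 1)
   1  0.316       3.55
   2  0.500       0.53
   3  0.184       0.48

Drum 1:
Let ψ₁ = V/F and solve Σ zᵢ(Kᵢ−1)/(1+ψ₁(Kᵢ−1)) = 0.
Feasibility: ΣzᵢKᵢ = 1.475, Σzᵢ/Kᵢ = 1.416 — both > 1, two phases present.
Newton–Raphson from ψ₁ = 0.61:
  ψ₁ = 0.610: g = -0.1543, g' = -0.638 → ψ₁ = 0.368
  ψ₁ = 0.368: g = 0.0129, g' = -0.784 → ψ₁ = 0.385
Converged at ψ₁ = 0.385.
Drum-1 compositions:
  1: x = 0.159, y = 0.566
  2: x = 0.610, y = 0.324
  3: x = 0.230, y = 0.110
Drum-2 feed = drum-1 liquid: z₂ = (0.1594, 0.6105, 0.2301).
Drum 2:
Rachford–Rice: g(ψ₂) = Σ zᵢ(Kᵢ−1)/(1+ψ₂(Kᵢ−1)) = 0.
g(0) = ΣzᵢKᵢ − 1 = 0.567 and g(1) = 1 − Σzᵢ/Kᵢ = -0.071, so a root lies in (0, 1).
Newton iteration, ψ₂⁰ = 0.52:
  ψ₂ = 0.520: g = 0.0358, g' = -0.332 → ψ₂ = 0.628
  ψ₂ = 0.628: g = 0.0039, g' = -0.265 → ψ₂ = 0.643
Converged at ψ₂ = 0.643.
  1: x = 0.040, y = 0.226
  2: x = 0.685, y = 0.569
  3: x = 0.274, y = 0.206

V/F (drum 2) = 0.643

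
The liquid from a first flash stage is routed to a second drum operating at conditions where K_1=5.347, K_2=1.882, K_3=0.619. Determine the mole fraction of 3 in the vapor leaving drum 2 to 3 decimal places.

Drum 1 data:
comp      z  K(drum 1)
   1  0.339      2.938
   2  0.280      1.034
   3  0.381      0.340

y_3 (drum 2) = 0.498

Drum 1:
Newton–Raphson from ψ₁ = 0.5:
  ψ₁ = 0.500: g = -0.0323, g' = -0.698 → ψ₁ = 0.454
Converged at ψ₁ = 0.454.
Drum-1 compositions:
  1: x = 0.180, y = 0.530
  2: x = 0.276, y = 0.285
  3: x = 0.544, y = 0.185
Drum-2 feed = drum-1 liquid: z₂ = (0.1804, 0.2757, 0.5439).
Drum 2:
Rachford–Rice: g(ψ₂) = Σ zᵢ(Kᵢ−1)/(1+ψ₂(Kᵢ−1)) = 0.
g(0) = ΣzᵢKᵢ − 1 = 0.820 and g(1) = 1 − Σzᵢ/Kᵢ = -0.059, so a root lies in (0, 1).
Newton iteration, ψ₂⁰ = 0.4:
  ψ₂ = 0.400: g = 0.2216, g' = -0.682 → ψ₂ = 0.725
  ψ₂ = 0.725: g = 0.0509, g' = -0.428 → ψ₂ = 0.844
  ψ₂ = 0.844: g = 0.0020, g' = -0.398 → ψ₂ = 0.849
Converged at ψ₂ = 0.849.
  1: x = 0.038, y = 0.206
  2: x = 0.158, y = 0.297
  3: x = 0.804, y = 0.498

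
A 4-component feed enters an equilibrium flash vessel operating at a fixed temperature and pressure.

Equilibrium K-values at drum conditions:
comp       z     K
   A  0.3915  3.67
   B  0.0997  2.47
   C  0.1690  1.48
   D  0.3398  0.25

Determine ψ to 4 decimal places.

ψ = 0.6681

Newton iteration, ψ⁰ = 0.5:
  ψ = 0.5000: g = 0.18980, g' = -1.0981 → ψ = 0.6728
  ψ = 0.6728: g = -0.00568, g' = -1.2125 → ψ = 0.6682
  ψ = 0.6682: g = -0.00002, g' = -1.2052 → ψ = 0.6681
Converged at ψ = 0.6681.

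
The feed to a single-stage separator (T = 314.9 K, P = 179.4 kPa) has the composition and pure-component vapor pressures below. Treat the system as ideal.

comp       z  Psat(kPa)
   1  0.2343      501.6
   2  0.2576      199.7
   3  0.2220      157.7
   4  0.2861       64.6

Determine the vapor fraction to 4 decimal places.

ψ = 0.3968

Raoult's law: Kᵢ = Pᵢˢᵃᵗ/P = Pᵢˢᵃᵗ/179.4.
  K_1 = 501.6/179.4 = 2.795987, K_2 = 199.7/179.4 = 1.113155, K_3 = 157.7/179.4 = 0.879041, K_4 = 64.6/179.4 = 0.360089
Material balance + equilibrium reduce to Σ zᵢ(Kᵢ−1)/(1+ψ(Kᵢ−1)) = 0.
Check two-phase: ΣzᵢKᵢ = 1.2400 > 1 and Σzᵢ/Kᵢ = 1.3623 > 1, so g(0) = 0.2400 > 0 and g(1) = -0.3623 < 0.
Newton–Raphson from ψ = 0.44:
  ψ = 0.4400: g = -0.02037, g' = -0.4694 → ψ = 0.3966
  ψ = 0.3966: g = 0.00010, g' = -0.4748 → ψ = 0.3968
Converged at ψ = 0.3968.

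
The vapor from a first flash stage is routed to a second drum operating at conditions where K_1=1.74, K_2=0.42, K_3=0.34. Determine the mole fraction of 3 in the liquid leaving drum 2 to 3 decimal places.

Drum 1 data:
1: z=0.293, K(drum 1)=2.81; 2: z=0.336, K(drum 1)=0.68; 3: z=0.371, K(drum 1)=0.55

x_3 (drum 2) = 0.266

Drum 1:
Rachford–Rice: g(ψ₁) = Σ zᵢ(Kᵢ−1)/(1+ψ₁(Kᵢ−1)) = 0.
Check two-phase: ΣzᵢKᵢ = 1.256 > 1 and Σzᵢ/Kᵢ = 1.273 > 1, so g(0) = 0.256 > 0 and g(1) = -0.273 < 0.
Newton–Raphson from ψ₁ = 0.34:
  ψ₁ = 0.340: g = 0.0105, g' = -0.516 → ψ₁ = 0.360
  ψ₁ = 0.360: g = 0.0001, g' = -0.503 → ψ₁ = 0.361
Converged at ψ₁ = 0.361.
Drum-1 compositions:
  1: x = 0.177, y = 0.498
  2: x = 0.380, y = 0.258
  3: x = 0.443, y = 0.244
Drum-2 feed = drum-1 vapor: z₂ = (0.4981, 0.2583, 0.2436).
Drum 2:
Material balance + equilibrium reduce to Σ zᵢ(Kᵢ−1)/(1+ψ₂(Kᵢ−1)) = 0.
Check two-phase: ΣzᵢKᵢ = 1.058 > 1 and Σzᵢ/Kᵢ = 1.618 > 1, so g(0) = 0.058 > 0 and g(1) = -0.618 < 0.
Newton iteration, ψ₂⁰ = 0.5:
  ψ₂ = 0.500: g = -0.1819, g' = -0.554 → ψ₂ = 0.172
  ψ₂ = 0.172: g = -0.0206, g' = -0.457 → ψ₂ = 0.127
  ψ₂ = 0.127: g = -0.0000, g' = -0.456 → ψ₂ = 0.126
Converged at ψ₂ = 0.126.
  1: x = 0.456, y = 0.793
  2: x = 0.279, y = 0.117
  3: x = 0.266, y = 0.090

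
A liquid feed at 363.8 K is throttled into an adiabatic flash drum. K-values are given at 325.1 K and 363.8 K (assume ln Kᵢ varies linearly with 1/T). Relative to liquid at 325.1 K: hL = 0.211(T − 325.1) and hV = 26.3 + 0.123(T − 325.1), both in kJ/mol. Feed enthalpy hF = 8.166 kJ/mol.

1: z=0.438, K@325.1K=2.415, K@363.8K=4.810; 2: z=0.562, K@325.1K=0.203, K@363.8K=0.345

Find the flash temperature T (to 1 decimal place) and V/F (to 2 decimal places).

T = 332.8 K, V/F = 0.26

Adiabatic flash: solve Rachford–Rice at each trial T, then check hF = ψ·hV(T) + (1−ψ)·hL(T).
  T = 325.1 K: K = (2.415, 0.203), RR gives ψ = 0.152, H_out = 4.008 kJ/mol
  T = 363.8 K: K = (4.810, 0.345), RR gives ψ = 0.521, H_out = 20.098 kJ/mol
  T = 344.5 K: K = (3.478, 0.269), RR gives ψ = 0.372, H_out = 13.247 kJ/mol
  T = 334.8 K: K = (2.913, 0.235), RR gives ψ = 0.279, H_out = 9.134 kJ/mol
  T = 330.0 K: K = (2.659, 0.219), RR gives ψ = 0.222, H_out = 6.770 kJ/mol
  T = 332.4 K: K = (2.784, 0.226), RR gives ψ = 0.251, H_out = 7.987 kJ/mol
Linear interpolation between T = 332.4 (H_out = 7.987) and T = 334.8 (H_out = 9.134) on hF = 8.166 gives T ≈ 332.8 K, at which ψ = 0.26.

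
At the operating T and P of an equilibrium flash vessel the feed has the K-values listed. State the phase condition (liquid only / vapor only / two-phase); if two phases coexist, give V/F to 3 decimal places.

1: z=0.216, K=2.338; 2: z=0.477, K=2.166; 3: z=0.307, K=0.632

vapor only

ΣzᵢKᵢ = 1.732; Σzᵢ/Kᵢ = 0.798.
Since Σzᵢ/Kᵢ < 1 the mixture is above its dew point — single vapor phase.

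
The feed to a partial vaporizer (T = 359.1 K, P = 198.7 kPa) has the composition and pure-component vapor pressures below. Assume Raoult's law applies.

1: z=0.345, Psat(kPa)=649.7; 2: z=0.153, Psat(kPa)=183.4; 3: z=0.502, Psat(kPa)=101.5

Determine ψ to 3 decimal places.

Raoult's law: Kᵢ = Pᵢˢᵃᵗ/P = Pᵢˢᵃᵗ/198.7.
  K_1 = 649.7/198.7 = 3.26975, K_2 = 183.4/198.7 = 0.92300, K_3 = 101.5/198.7 = 0.51082
Newton iteration, ψ⁰ = 0.52:
  ψ = 0.520: g = 0.0175, g' = -0.591 → ψ = 0.550
Converged at ψ = 0.550.

ψ = 0.550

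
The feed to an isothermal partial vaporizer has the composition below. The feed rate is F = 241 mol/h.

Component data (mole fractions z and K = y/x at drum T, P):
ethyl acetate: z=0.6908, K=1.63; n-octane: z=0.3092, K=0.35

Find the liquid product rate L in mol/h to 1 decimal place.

L = 103.2 mol/h

Rachford–Rice: g(ψ) = Σ zᵢ(Kᵢ−1)/(1+ψ(Kᵢ−1)) = 0.
Feasibility: ΣzᵢKᵢ = 1.2342, Σzᵢ/Kᵢ = 1.3072 — both > 1, two phases present.
Newton–Raphson from ψ = 0.5:
  ψ = 0.5000: g = 0.03321, g' = -0.4453 → ψ = 0.5746
  ψ = 0.5746: g = -0.00125, g' = -0.4806 → ψ = 0.5720
Converged at ψ = 0.5720.
Then V = ψ·F = 0.5720·241 = 137.8 mol/h and L = F − V = 103.2 mol/h.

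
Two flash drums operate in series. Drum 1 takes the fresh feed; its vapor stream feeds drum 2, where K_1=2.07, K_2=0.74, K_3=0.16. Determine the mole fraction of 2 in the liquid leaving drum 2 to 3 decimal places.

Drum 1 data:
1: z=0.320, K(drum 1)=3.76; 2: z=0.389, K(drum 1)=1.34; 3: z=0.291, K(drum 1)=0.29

Drum 1:
Newton iteration, ψ₁⁰ = 0.57:
  ψ₁ = 0.570: g = 0.1070, g' = -0.814 → ψ₁ = 0.701
  ψ₁ = 0.701: g = -0.0040, g' = -0.894 → ψ₁ = 0.697
Converged at ψ₁ = 0.697.
Drum-1 compositions:
  1: x = 0.109, y = 0.412
  2: x = 0.314, y = 0.421
  3: x = 0.576, y = 0.167
Drum-2 feed = drum-1 vapor: z₂ = (0.4115, 0.4214, 0.1671).
Drum 2:
Iterate (Newton) starting at ψ₂ = 0.5:
  ψ₂ = 0.500: g = -0.0810, g' = -0.588 → ψ₂ = 0.362
  ψ₂ = 0.362: g = -0.0053, g' = -0.523 → ψ₂ = 0.352
Converged at ψ₂ = 0.352.
  1: x = 0.299, y = 0.619
  2: x = 0.464, y = 0.343
  3: x = 0.237, y = 0.038

x_2 (drum 2) = 0.464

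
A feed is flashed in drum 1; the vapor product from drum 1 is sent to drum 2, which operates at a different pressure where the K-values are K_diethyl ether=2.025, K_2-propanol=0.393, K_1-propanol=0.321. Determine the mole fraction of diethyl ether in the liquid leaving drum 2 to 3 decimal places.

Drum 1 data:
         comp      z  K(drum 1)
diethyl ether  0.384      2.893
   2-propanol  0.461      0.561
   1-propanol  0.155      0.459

x_diethyl ether (drum 2) = 0.378

Drum 1:
Material balance + equilibrium reduce to Σ zᵢ(Kᵢ−1)/(1+ψ₁(Kᵢ−1)) = 0.
Feasibility: ΣzᵢKᵢ = 1.441, Σzᵢ/Kᵢ = 1.292 — both > 1, two phases present.
Newton–Raphson from ψ₁ = 0.5:
  ψ₁ = 0.500: g = -0.0008, g' = -0.594 → ψ₁ = 0.499
Converged at ψ₁ = 0.499.
Drum-1 compositions:
  diethyl ether: x = 0.198, y = 0.571
  2-propanol: x = 0.590, y = 0.331
  1-propanol: x = 0.212, y = 0.097
Drum-2 feed = drum-1 vapor: z₂ = (0.5715, 0.3311, 0.0974).
Drum 2:
Let ψ₂ = V/F and solve Σ zᵢ(Kᵢ−1)/(1+ψ₂(Kᵢ−1)) = 0.
g(0) = ΣzᵢKᵢ − 1 = 0.319 and g(1) = 1 − Σzᵢ/Kᵢ = -0.428, so a root lies in (0, 1).
Newton iteration, ψ₂⁰ = 0.47:
  ψ₂ = 0.470: g = 0.0169, g' = -0.609 → ψ₂ = 0.498
Converged at ψ₂ = 0.498.
  diethyl ether: x = 0.378, y = 0.766
  2-propanol: x = 0.474, y = 0.186
  1-propanol: x = 0.147, y = 0.047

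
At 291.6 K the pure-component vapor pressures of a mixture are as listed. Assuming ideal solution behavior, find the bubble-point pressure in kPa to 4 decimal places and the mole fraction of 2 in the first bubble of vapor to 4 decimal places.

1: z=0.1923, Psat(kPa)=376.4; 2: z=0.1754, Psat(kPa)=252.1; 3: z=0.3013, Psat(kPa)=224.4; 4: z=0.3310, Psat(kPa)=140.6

At the bubble point ψ → 0, so ΣzᵢKᵢ = 1 with Kᵢ = Pᵢˢᵃᵗ/P ⇒ P = ΣzᵢPᵢˢᵃᵗ.
P = 0.1923·376.4 + 0.1754·252.1 + 0.3013·224.4 + 0.3310·140.6 = 230.7504 kPa
yᵢ = zᵢPᵢˢᵃᵗ/P ⇒ y_2 = 0.1754·252.1/230.7504 = 0.1916

Pbub = 230.7504 kPa, y_2 = 0.1916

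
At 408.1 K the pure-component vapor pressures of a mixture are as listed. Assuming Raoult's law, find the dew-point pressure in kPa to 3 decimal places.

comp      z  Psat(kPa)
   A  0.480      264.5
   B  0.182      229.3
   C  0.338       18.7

Pdew = 48.348 kPa

At the dew point ψ → 1, so Σzᵢ/Kᵢ = 1 with Kᵢ = Pᵢˢᵃᵗ/P ⇒ 1/P = Σzᵢ/Pᵢˢᵃᵗ.
1/P = 0.480/264.5 + 0.182/229.3 + 0.338/18.7 = 0.020683 ⇒ P = 48.348 kPa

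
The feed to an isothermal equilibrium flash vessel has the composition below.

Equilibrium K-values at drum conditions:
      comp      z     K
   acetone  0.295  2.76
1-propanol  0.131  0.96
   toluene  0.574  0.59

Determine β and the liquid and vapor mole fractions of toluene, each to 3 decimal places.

β = 0.440, x_toluene = 0.700, y_toluene = 0.413

Material balance + equilibrium reduce to Σ zᵢ(Kᵢ−1)/(1+β(Kᵢ−1)) = 0.
Feasibility: ΣzᵢKᵢ = 1.279, Σzᵢ/Kᵢ = 1.216 — both > 1, two phases present.
Newton iteration, β⁰ = 0.5:
  β = 0.500: g = -0.0252, g' = -0.411 → β = 0.439
  β = 0.439: g = 0.0007, g' = -0.435 → β = 0.440
Converged at β = 0.440.
Compositions from xᵢ = zᵢ/(1+β(Kᵢ−1)), yᵢ = Kᵢxᵢ:
  acetone: x = 0.166, y = 0.459
  1-propanol: x = 0.133, y = 0.128
  toluene: x = 0.700, y = 0.413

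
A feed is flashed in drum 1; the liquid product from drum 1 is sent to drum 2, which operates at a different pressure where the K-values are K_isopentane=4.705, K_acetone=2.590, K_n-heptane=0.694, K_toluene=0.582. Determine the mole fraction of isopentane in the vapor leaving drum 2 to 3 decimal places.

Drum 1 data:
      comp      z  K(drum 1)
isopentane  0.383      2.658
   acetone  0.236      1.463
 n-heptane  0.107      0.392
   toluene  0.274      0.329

y_isopentane (drum 2) = 0.250

Drum 1:
Material balance + equilibrium reduce to Σ zᵢ(Kᵢ−1)/(1+ψ₁(Kᵢ−1)) = 0.
g(0) = ΣzᵢKᵢ − 1 = 0.495 and g(1) = 1 − Σzᵢ/Kᵢ = -0.411, so a root lies in (0, 1).
Iterate (Newton) starting at ψ₁ = 0.69:
  ψ₁ = 0.690: g = -0.0754, g' = -0.803 → ψ₁ = 0.596
  ψ₁ = 0.596: g = -0.0034, g' = -0.737 → ψ₁ = 0.591
Converged at ψ₁ = 0.591.
Drum-1 compositions:
  isopentane: x = 0.193, y = 0.514
  acetone: x = 0.185, y = 0.271
  n-heptane: x = 0.167, y = 0.065
  toluene: x = 0.454, y = 0.149
Drum-2 feed = drum-1 liquid: z₂ = (0.1934, 0.1853, 0.1671, 0.4543).
Drum 2:
Rachford–Rice: g(ψ₂) = Σ zᵢ(Kᵢ−1)/(1+ψ₂(Kᵢ−1)) = 0.
Check two-phase: ΣzᵢKᵢ = 1.770 > 1 and Σzᵢ/Kᵢ = 1.134 > 1, so g(0) = 0.770 > 0 and g(1) = -0.134 < 0.
Newton–Raphson from ψ₂ = 0.5:
  ψ₂ = 0.500: g = 0.1149, g' = -0.620 → ψ₂ = 0.685
  ψ₂ = 0.685: g = 0.0127, g' = -0.500 → ψ₂ = 0.711
Converged at ψ₂ = 0.711.
  isopentane: x = 0.053, y = 0.250
  acetone: x = 0.087, y = 0.225
  n-heptane: x = 0.214, y = 0.148
  toluene: x = 0.646, y = 0.376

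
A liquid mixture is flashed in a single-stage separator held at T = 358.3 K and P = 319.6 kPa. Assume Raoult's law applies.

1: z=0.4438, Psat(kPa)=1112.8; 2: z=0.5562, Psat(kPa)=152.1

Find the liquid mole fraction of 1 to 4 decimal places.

x_1 = 0.1744

Raoult's law: Kᵢ = Pᵢˢᵃᵗ/P = Pᵢˢᵃᵗ/319.6.
  K_1 = 1112.8/319.6 = 3.481852, K_2 = 152.1/319.6 = 0.475907
Let ψ = V/F and solve Σ zᵢ(Kᵢ−1)/(1+ψ(Kᵢ−1)) = 0.
g(0) = ΣzᵢKᵢ − 1 = 0.8099 and g(1) = 1 − Σzᵢ/Kᵢ = -0.2962, so a root lies in (0, 1).
Binary case is linear: z₁(K₁−1)(1+ψ(K₂−1)) + z₂(K₂−1)(1+ψ(K₁−1)) = 0
⇒ ψ = [z₁(K₁−1)+z₂(K₂−1)] / [−(K₁−1)(K₂−1)] = 0.80995/1.30072 = 0.6227
Compositions from xᵢ = zᵢ/(1+ψ(Kᵢ−1)), yᵢ = Kᵢxᵢ:
  1: x = 0.1744, y = 0.6071
  2: x = 0.8256, y = 0.3929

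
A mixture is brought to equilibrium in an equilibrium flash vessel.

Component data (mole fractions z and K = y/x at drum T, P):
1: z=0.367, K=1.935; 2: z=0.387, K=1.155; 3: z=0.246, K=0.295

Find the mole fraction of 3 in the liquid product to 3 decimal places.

Material balance + equilibrium reduce to Σ zᵢ(Kᵢ−1)/(1+β(Kᵢ−1)) = 0.
Feasibility: ΣzᵢKᵢ = 1.230, Σzᵢ/Kᵢ = 1.359 — both > 1, two phases present.
Iterate (Newton) starting at β = 0.5:
  β = 0.500: g = 0.0217, g' = -0.449 → β = 0.548
  β = 0.548: g = -0.0006, g' = -0.473 → β = 0.547
Converged at β = 0.547.
Compositions from xᵢ = zᵢ/(1+β(Kᵢ−1)), yᵢ = Kᵢxᵢ:
  1: x = 0.243, y = 0.470
  2: x = 0.357, y = 0.412
  3: x = 0.400, y = 0.118

x_3 = 0.400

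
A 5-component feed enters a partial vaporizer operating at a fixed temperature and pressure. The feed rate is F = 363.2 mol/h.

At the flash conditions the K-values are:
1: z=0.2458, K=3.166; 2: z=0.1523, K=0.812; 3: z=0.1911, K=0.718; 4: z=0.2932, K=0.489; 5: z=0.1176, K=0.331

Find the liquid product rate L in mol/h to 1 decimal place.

L = 277.1 mol/h

Rachford–Rice: g(V/F) = Σ zᵢ(Kᵢ−1)/(1+V/F(Kᵢ−1)) = 0.
Check two-phase: ΣzᵢKᵢ = 1.2214 > 1 and Σzᵢ/Kᵢ = 1.4862 > 1, so g(0) = 0.2214 > 0 and g(1) = -0.4862 < 0.
Newton–Raphson from V/F = 0.58:
  V/F = 0.5800: g = -0.20209, g' = -0.5502 → V/F = 0.2127
  V/F = 0.2127: g = 0.01751, g' = -0.7314 → V/F = 0.2366
  V/F = 0.2366: g = 0.00038, g' = -0.7008 → V/F = 0.2372
Converged at V/F = 0.2372.
Then V = V/F·F = 0.2372·363.2 = 86.1 mol/h and L = F − V = 277.1 mol/h.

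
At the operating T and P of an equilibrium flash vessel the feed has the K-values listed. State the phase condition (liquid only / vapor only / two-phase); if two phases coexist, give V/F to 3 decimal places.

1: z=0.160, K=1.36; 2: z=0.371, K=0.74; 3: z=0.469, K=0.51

liquid only

ΣzᵢKᵢ = 0.731; Σzᵢ/Kᵢ = 1.539.
Since ΣzᵢKᵢ < 1 the mixture is below its bubble point — single liquid phase.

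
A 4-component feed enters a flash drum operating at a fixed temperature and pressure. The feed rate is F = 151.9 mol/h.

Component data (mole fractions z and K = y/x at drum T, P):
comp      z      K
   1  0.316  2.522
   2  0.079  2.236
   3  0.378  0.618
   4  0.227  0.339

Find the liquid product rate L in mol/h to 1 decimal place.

Material balance + equilibrium reduce to Σ zᵢ(Kᵢ−1)/(1+V/F(Kᵢ−1)) = 0.
Feasibility: ΣzᵢKᵢ = 1.284, Σzᵢ/Kᵢ = 1.442 — both > 1, two phases present.
Iterate (Newton) starting at V/F = 0.5:
  V/F = 0.500: g = -0.0691, g' = -0.588 → V/F = 0.382
  V/F = 0.382: g = 0.0004, g' = -0.601 → V/F = 0.383
Converged at V/F = 0.383.
Then V = V/F·F = 0.3831·151.9 = 58.2 mol/h and L = F − V = 93.7 mol/h.

L = 93.7 mol/h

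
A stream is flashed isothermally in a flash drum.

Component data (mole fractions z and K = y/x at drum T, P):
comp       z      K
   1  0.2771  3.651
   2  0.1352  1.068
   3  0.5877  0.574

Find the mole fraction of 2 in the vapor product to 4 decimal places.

y_2 = 0.1395

Material balance + equilibrium reduce to Σ zᵢ(Kᵢ−1)/(1+β(Kᵢ−1)) = 0.
g(0) = ΣzᵢKᵢ − 1 = 0.4934 and g(1) = 1 − Σzᵢ/Kᵢ = -0.2264, so a root lies in (0, 1).
Newton iteration, β⁰ = 0.5:
  β = 0.5000: g = 0.00666, g' = -0.5329 → β = 0.5125
  β = 0.5125: g = 0.00005, g' = -0.5252 → β = 0.5126
Converged at β = 0.5126.
Compositions from xᵢ = zᵢ/(1+β(Kᵢ−1)), yᵢ = Kᵢxᵢ:
  1: x = 0.1175, y = 0.4289
  2: x = 0.1306, y = 0.1395
  3: x = 0.7519, y = 0.4316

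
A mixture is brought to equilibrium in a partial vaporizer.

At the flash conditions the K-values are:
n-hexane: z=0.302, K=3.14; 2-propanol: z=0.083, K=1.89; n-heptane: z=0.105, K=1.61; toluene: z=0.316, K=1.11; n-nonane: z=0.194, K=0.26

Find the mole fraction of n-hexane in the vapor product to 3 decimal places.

Material balance + equilibrium reduce to Σ zᵢ(Kᵢ−1)/(1+β(Kᵢ−1)) = 0.
g(0) = ΣzᵢKᵢ − 1 = 0.675 and g(1) = 1 − Σzᵢ/Kᵢ = -0.236, so a root lies in (0, 1).
Iterate (Newton) starting at β = 0.5:
  β = 0.500: g = 0.2175, g' = -0.648 → β = 0.835
  β = 0.835: g = -0.0276, g' = -0.949 → β = 0.806
  β = 0.806: g = -0.0010, g' = -0.882 → β = 0.805
Converged at β = 0.805.
Compositions from xᵢ = zᵢ/(1+β(Kᵢ−1)), yᵢ = Kᵢxᵢ:
  n-hexane: x = 0.111, y = 0.348
  2-propanol: x = 0.048, y = 0.091
  n-heptane: x = 0.070, y = 0.113
  toluene: x = 0.290, y = 0.322
  n-nonane: x = 0.480, y = 0.125

y_n-hexane = 0.348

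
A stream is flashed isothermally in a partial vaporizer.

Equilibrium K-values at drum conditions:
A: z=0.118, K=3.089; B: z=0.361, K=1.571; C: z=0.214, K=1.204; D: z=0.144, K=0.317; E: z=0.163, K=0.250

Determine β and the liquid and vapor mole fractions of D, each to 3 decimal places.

β = 0.458, x_D = 0.210, y_D = 0.066

Material balance + equilibrium reduce to Σ zᵢ(Kᵢ−1)/(1+β(Kᵢ−1)) = 0.
Feasibility: ΣzᵢKᵢ = 1.276, Σzᵢ/Kᵢ = 1.552 — both > 1, two phases present.
Iterate (Newton) starting at β = 0.43:
  β = 0.430: g = 0.0158, g' = -0.561 → β = 0.458
Converged at β = 0.458.
Compositions from xᵢ = zᵢ/(1+β(Kᵢ−1)), yᵢ = Kᵢxᵢ:
  A: x = 0.060, y = 0.186
  B: x = 0.286, y = 0.450
  C: x = 0.196, y = 0.236
  D: x = 0.210, y = 0.066
  E: x = 0.248, y = 0.062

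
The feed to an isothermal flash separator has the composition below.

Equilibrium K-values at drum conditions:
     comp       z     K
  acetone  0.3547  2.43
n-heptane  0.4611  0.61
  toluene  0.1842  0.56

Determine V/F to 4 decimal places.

Material balance + equilibrium reduce to Σ zᵢ(Kᵢ−1)/(1+V/F(Kᵢ−1)) = 0.
g(0) = ΣzᵢKᵢ − 1 = 0.2463 and g(1) = 1 − Σzᵢ/Kᵢ = -0.2308, so a root lies in (0, 1).
Newton iteration, V/F⁰ = 0.5:
  V/F = 0.5000: g = -0.03154, g' = -0.4134 → V/F = 0.4237
  V/F = 0.4237: g = 0.00080, g' = -0.4358 → V/F = 0.4255
Converged at V/F = 0.4255.

V/F = 0.4255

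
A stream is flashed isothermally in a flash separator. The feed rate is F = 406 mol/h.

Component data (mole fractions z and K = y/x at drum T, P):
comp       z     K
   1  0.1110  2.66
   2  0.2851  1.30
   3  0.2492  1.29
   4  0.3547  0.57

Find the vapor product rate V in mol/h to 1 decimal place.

Iterate (Newton) starting at ψ = 0.5:
  ψ = 0.5000: g = 0.04388, g' = -0.2332 → ψ = 0.6882
  ψ = 0.6882: g = 0.00051, g' = -0.2311 → ψ = 0.6904
Converged at ψ = 0.6904.
Then V = ψ·F = 0.6904·406 = 280.3 mol/h and L = F − V = 125.7 mol/h.

V = 280.3 mol/h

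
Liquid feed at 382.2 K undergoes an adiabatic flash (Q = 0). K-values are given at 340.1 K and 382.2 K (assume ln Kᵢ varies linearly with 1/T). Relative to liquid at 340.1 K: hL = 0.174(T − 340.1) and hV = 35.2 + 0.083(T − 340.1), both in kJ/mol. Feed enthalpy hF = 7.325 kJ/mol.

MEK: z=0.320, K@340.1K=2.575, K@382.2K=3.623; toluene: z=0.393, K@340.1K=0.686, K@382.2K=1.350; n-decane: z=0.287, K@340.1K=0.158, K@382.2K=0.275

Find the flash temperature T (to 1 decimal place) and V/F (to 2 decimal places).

Adiabatic flash: solve Rachford–Rice at each trial T, then check hF = ψ·hV(T) + (1−ψ)·hL(T).
  T = 340.1 K: K = (2.575, 0.686, 0.158), RR gives ψ = 0.152, H_out = 5.348 kJ/mol
  T = 382.2 K: K = (3.623, 1.350, 0.275), RR gives ψ = 0.682, H_out = 28.734 kJ/mol
  T = 361.1 K: K = (3.084, 0.981, 0.212), RR gives ψ = 0.432, H_out = 18.043 kJ/mol
  T = 350.6 K: K = (2.826, 0.825, 0.184), RR gives ψ = 0.293, H_out = 11.861 kJ/mol
  T = 345.4 K: K = (2.700, 0.754, 0.171), RR gives ψ = 0.223, H_out = 8.671 kJ/mol
  T = 342.8 K: K = (2.639, 0.720, 0.164), RR gives ψ = 0.188, H_out = 7.050 kJ/mol
  T = 344.1 K: K = (2.669, 0.737, 0.168), RR gives ψ = 0.206, H_out = 7.863 kJ/mol
Linear interpolation between T = 342.8 (H_out = 7.050) and T = 344.1 (H_out = 7.863) on hF = 7.325 gives T ≈ 343.2 K, at which ψ = 0.19.

T = 343.2 K, V/F = 0.19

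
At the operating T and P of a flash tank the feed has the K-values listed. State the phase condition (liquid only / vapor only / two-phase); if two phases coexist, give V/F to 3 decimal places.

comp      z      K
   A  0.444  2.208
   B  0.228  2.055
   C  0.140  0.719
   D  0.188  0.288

ΣzᵢKᵢ = 1.604; Σzᵢ/Kᵢ = 1.160.
Both exceed 1, so a two-phase solution exists.
Material balance + equilibrium reduce to Σ zᵢ(Kᵢ−1)/(1+ψ(Kᵢ−1)) = 0.
Iterate (Newton) starting at ψ = 0.5:
  ψ = 0.500: g = 0.2382, g' = -0.605 → ψ = 0.894
  ψ = 0.894: g = -0.0387, g' = -0.957 → ψ = 0.853
  ψ = 0.853: g = -0.0019, g' = -0.865 → ψ = 0.851
Converged at ψ = 0.851.

two-phase, V/F = 0.851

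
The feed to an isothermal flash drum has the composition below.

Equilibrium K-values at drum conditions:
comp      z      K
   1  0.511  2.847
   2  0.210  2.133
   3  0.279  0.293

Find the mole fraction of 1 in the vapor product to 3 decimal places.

Let β = V/F and solve Σ zᵢ(Kᵢ−1)/(1+β(Kᵢ−1)) = 0.
Feasibility: ΣzᵢKᵢ = 1.984, Σzᵢ/Kᵢ = 1.230 — both > 1, two phases present.
Iterate (Newton) starting at β = 0.63:
  β = 0.630: g = 0.2194, g' = -0.918 → β = 0.869
  β = 0.869: g = -0.0294, g' = -1.263 → β = 0.846
  β = 0.846: g = -0.0008, g' = -1.199 → β = 0.845
Converged at β = 0.845.
Compositions from xᵢ = zᵢ/(1+β(Kᵢ−1)), yᵢ = Kᵢxᵢ:
  1: x = 0.200, y = 0.568
  2: x = 0.107, y = 0.229
  3: x = 0.693, y = 0.203

y_1 = 0.568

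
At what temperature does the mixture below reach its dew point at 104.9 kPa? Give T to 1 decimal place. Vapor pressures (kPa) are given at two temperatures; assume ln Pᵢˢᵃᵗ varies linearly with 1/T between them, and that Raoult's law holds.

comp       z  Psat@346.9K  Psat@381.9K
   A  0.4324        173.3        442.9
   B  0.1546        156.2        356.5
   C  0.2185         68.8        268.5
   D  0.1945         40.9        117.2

T = 352.2 K

Dew-point temperature: Σzᵢ·P/Pᵢˢᵃᵗ(T) = 1. Interpolate ln Pᵢˢᵃᵗ = aᵢ + bᵢ/T.
  T = 346.9 K: ΣzᵢP/Pᵢˢᵃᵗ = 1.1976
  T = 381.9 K: ΣzᵢP/Pᵢˢᵃᵗ = 0.4074
  T = 364.4 K: ΣzᵢP/Pᵢˢᵃᵗ = 0.6780
  T = 355.6 K: ΣzᵢP/Pᵢˢᵃᵗ = 0.8953
  T = 351.2 K: ΣzᵢP/Pᵢˢᵃᵗ = 1.0350
  T = 353.4 K: ΣzᵢP/Pᵢˢᵃᵗ = 0.9621
  T = 352.3 K: ΣzᵢP/Pᵢˢᵃᵗ = 0.9978
Interpolating between 351.2 K and 352.3 K gives T ≈ 352.2 K.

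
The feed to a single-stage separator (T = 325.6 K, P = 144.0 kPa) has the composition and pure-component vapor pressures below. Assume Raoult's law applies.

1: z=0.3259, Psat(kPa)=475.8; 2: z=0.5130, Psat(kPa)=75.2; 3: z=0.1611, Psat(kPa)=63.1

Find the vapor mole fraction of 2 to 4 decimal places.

Raoult's law: Kᵢ = Pᵢˢᵃᵗ/P = Pᵢˢᵃᵗ/144.0.
  K_1 = 475.8/144.0 = 3.304167, K_2 = 75.2/144.0 = 0.522222, K_3 = 63.1/144.0 = 0.438194
Let β = V/F and solve Σ zᵢ(Kᵢ−1)/(1+β(Kᵢ−1)) = 0.
Feasibility: ΣzᵢKᵢ = 1.4153, Σzᵢ/Kᵢ = 1.4486 — both > 1, two phases present.
Iterate (Newton) starting at β = 0.5:
  β = 0.5000: g = -0.09896, g' = -0.6741 → β = 0.3532
  β = 0.3532: g = 0.00624, g' = -0.7745 → β = 0.3612
  β = 0.3612: g = 0.00003, g' = -0.7664 → β = 0.3613
Converged at β = 0.3613.
Compositions from xᵢ = zᵢ/(1+β(Kᵢ−1)), yᵢ = Kᵢxᵢ:
  1: x = 0.1778, y = 0.5876
  2: x = 0.6200, y = 0.3238
  3: x = 0.2021, y = 0.0886

y_2 = 0.3238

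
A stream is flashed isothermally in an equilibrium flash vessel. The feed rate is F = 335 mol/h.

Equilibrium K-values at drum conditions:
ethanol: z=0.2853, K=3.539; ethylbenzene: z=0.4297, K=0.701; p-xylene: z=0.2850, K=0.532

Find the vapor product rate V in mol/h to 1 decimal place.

V = 163.6 mol/h

Newton–Raphson from V/F = 0.5:
  V/F = 0.5000: g = -0.00601, g' = -0.5166 → V/F = 0.4884
Converged at V/F = 0.4884.
Then V = V/F·F = 0.4884·335 = 163.6 mol/h and L = F − V = 171.4 mol/h.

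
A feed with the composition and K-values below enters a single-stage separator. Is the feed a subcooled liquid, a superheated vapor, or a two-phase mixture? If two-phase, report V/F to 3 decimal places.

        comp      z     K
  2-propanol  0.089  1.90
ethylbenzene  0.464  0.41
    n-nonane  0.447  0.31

subcooled liquid

ΣzᵢKᵢ = 0.498; Σzᵢ/Kᵢ = 2.620.
Since ΣzᵢKᵢ < 1 the mixture is below its bubble point — single liquid phase.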